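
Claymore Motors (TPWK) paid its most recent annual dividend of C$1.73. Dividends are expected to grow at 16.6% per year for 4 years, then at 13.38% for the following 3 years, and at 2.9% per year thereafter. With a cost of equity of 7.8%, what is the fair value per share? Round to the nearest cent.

Three-stage DDM. Project D₁…D_7; terminal Gordon value at t=7 with g = 0.029; discount at r = 0.078.
D_1 = 2.0172
D_2 = 2.3520
D_3 = 2.7425
D_4 = 3.1977
D_5 = 3.6256
D_6 = 4.1107
D_7 = 4.6607
TV_7 = 4.7958/(0.078−0.029) = 97.8744
P₀ = Σ Dₜ/(1+r)ᵗ + TV_7/(1+r)^7 = 74.1717

C$74.17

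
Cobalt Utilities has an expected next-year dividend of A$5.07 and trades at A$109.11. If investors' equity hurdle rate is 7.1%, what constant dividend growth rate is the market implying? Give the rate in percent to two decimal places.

From P₀ = D₁/(r − g), the implied growth is g = r − D₁/P₀.
g = 0.071 − 5.07/109.11 = 0.071 − 0.04647 = 0.02453

2.45%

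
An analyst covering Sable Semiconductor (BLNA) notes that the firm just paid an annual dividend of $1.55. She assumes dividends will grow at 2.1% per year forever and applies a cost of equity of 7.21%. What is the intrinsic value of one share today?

$30.97

Gordon growth model: P₀ = D₁/(r − g). D₁ = 1.55 × (1 + 0.021) = 1.5825.
P₀ = 1.5825 / (0.0721 − 0.021) = 1.5825 / 0.0511 = 30.9697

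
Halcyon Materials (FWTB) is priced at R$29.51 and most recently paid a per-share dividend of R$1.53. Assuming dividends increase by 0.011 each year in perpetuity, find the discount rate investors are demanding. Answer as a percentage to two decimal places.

Rearranging the constant-growth DDM: r = D₁/P₀ + g.
D₁ = 1.53 × (1 + 0.011) = 1.5468.
r = 1.5468 / 29.51 + 0.011 = 0.05242 + 0.011 = 0.06342

6.34%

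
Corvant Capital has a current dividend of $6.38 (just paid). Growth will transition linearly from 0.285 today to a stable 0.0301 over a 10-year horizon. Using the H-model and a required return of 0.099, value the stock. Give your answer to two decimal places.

$213.40

H-model: P₀ = D₀[(1+g_L) + H(g_S−g_L)]/(r−g_L), with H = 10/2 = 5.
P₀ = 6.38 × [(1+0.0301) + 5×(0.285−0.0301)] / (0.099−0.0301)
   = 6.38 × 2.3046 / 0.0689 = 213.4013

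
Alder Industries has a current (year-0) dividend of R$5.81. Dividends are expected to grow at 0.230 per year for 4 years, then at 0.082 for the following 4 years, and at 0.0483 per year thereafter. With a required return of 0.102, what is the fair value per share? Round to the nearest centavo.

Three-stage DDM. Project D₁…D_8; terminal Gordon value at t=8 with g = 0.0483; discount at r = 0.102.
D_1 = 7.1463
D_2 = 8.7899
D_3 = 10.8116
D_4 = 13.2983
D_5 = 14.3888
D_6 = 15.5687
D_7 = 16.8453
D_8 = 18.2266
TV_8 = 19.1069/(0.102−0.0483) = 355.8090
P₀ = Σ Dₜ/(1+r)ᵗ + TV_8/(1+r)^8 = 228.8733

R$228.87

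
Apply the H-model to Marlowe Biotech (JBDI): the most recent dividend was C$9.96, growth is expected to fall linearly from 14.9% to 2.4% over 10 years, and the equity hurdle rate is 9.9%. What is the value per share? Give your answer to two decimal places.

H-model: P₀ = D₀[(1+g_L) + H(g_S−g_L)]/(r−g_L), with H = 10/2 = 5.
P₀ = 9.96 × [(1+0.024) + 5×(0.149−0.024)] / (0.099−0.024)
   = 9.96 × 1.6490 / 0.075 = 218.9872

C$218.99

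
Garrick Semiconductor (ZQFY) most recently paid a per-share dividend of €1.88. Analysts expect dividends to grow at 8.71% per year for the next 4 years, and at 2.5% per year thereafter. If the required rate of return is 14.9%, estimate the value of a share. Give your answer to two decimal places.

€19.01

Two-stage DDM. Project D₁…D_4 at 0.0871, terminal growth 0.025, discount at r = 0.149.
D_1 = 2.0437
D_2 = 2.2218
D_3 = 2.4153
D_4 = 2.6256
Terminal value at t=4: TV = D_5/(r−g) = 2.6913/(0.149−0.025) = 21.7039
P₀ = 2.0437/(1+0.149)^1 + 2.2218/(1+0.149)^2 + 2.4153/(1+0.149)^3 + 2.6256/(1+0.149)^4 + 21.7039/(1+0.149)^4 = 19.0128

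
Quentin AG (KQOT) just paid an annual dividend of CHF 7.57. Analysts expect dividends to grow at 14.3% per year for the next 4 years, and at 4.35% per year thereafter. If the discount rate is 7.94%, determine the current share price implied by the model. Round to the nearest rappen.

CHF 311.67

Two-stage DDM. Project D₁…D_4 at 0.143, terminal growth 0.0435, discount at r = 0.0794.
D_1 = 8.6525
D_2 = 9.8898
D_3 = 11.3041
D_4 = 12.9205
Terminal value at t=4: TV = D_5/(r−g) = 13.4826/(0.0794−0.0435) = 375.5595
P₀ = 8.6525/(1+0.0794)^1 + 9.8898/(1+0.0794)^2 + 11.3041/(1+0.0794)^3 + 12.9205/(1+0.0794)^4 + 375.5595/(1+0.0794)^4 = 311.6728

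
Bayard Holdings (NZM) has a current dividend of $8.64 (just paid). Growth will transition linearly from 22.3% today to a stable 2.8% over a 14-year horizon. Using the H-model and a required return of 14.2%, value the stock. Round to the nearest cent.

$181.36

H-model: P₀ = D₀[(1+g_L) + H(g_S−g_L)]/(r−g_L), with H = 14/2 = 7.
P₀ = 8.64 × [(1+0.028) + 7×(0.223−0.028)] / (0.142−0.028)
   = 8.64 × 2.3930 / 0.114 = 181.3642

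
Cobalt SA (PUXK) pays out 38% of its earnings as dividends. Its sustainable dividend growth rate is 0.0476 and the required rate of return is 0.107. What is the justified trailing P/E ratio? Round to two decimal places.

6.70

Justified trailing P/E = b(1+g)/(r−g) = 0.38×(1+0.0476)/(0.107−0.0476) = 6.7018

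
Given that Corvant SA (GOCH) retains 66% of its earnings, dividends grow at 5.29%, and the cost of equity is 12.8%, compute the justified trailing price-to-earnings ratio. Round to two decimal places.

4.77

Payout ratio b = 1 − 0.66 = 0.34.
Justified trailing P/E = b(1+g)/(r−g) = 0.34×(1+0.0529)/(0.128−0.0529) = 4.7668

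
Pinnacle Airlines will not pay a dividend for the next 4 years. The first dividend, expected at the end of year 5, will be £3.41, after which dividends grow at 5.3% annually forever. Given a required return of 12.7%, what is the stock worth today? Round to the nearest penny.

Deferred-dividend DDM. At t=4 the remaining stream is a growing perpetuity with first payment D_5 = 3.41.
V_4 = D_5/(r−g) = 3.41/(0.127−0.053) = 46.0811
P₀ = V_4/(1+r)^4 = 46.0811/(1+0.127)^4 = 28.5645

£28.56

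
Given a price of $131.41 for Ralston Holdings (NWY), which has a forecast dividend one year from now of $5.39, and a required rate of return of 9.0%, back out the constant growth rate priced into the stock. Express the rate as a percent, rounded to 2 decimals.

From P₀ = D₁/(r − g), the implied growth is g = r − D₁/P₀.
g = 0.09 − 5.39/131.41 = 0.09 − 0.04102 = 0.04898

4.90%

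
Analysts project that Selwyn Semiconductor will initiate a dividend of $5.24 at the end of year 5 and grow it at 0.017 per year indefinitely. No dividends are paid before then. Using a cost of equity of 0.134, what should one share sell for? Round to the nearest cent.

$27.08

Deferred-dividend DDM. At t=4 the remaining stream is a growing perpetuity with first payment D_5 = 5.24.
V_4 = D_5/(r−g) = 5.24/(0.134−0.017) = 44.7863
P₀ = V_4/(1+r)^4 = 44.7863/(1+0.134)^4 = 27.0828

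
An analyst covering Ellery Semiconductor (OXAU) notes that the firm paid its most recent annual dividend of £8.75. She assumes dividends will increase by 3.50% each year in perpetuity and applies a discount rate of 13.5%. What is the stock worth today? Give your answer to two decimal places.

Gordon growth model: P₀ = D₁/(r − g). D₁ = 8.75 × (1 + 0.035) = 9.0562.
P₀ = 9.0562 / (0.135 − 0.035) = 9.0562 / 0.1 = 90.5625

£90.56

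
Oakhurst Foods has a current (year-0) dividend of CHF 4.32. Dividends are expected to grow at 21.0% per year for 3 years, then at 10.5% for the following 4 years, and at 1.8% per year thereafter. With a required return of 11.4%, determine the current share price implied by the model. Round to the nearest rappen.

CHF 93.85

Three-stage DDM. Project D₁…D_7; terminal Gordon value at t=7 with g = 0.018; discount at r = 0.114.
D_1 = 5.2272
D_2 = 6.3249
D_3 = 7.6531
D_4 = 8.4567
D_5 = 9.3447
D_6 = 10.3259
D_7 = 11.4101
TV_7 = 11.6155/(0.114−0.018) = 120.9945
P₀ = Σ Dₜ/(1+r)ᵗ + TV_7/(1+r)^7 = 93.8534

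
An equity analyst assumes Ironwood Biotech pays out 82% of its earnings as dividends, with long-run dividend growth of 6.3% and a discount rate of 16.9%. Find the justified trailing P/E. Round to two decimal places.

Justified trailing P/E = b(1+g)/(r−g) = 0.82×(1+0.063)/(0.169−0.063) = 8.2232

8.22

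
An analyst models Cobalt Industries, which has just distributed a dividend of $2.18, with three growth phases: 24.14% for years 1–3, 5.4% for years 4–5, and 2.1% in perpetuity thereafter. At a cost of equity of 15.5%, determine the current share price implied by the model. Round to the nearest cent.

$29.47

Three-stage DDM. Project D₁…D_5; terminal Gordon value at t=5 with g = 0.021; discount at r = 0.155.
D_1 = 2.7063
D_2 = 3.3595
D_3 = 4.1705
D_4 = 4.3957
D_5 = 4.6331
TV_5 = 4.7304/(0.155−0.021) = 35.3016
P₀ = Σ Dₜ/(1+r)ᵗ + TV_5/(1+r)^5 = 29.4667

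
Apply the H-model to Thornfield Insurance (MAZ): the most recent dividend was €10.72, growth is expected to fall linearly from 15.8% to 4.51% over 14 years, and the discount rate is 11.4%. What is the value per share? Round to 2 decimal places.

€285.57

H-model: P₀ = D₀[(1+g_L) + H(g_S−g_L)]/(r−g_L), with H = 14/2 = 7.
P₀ = 10.72 × [(1+0.0451) + 7×(0.158−0.0451)] / (0.114−0.0451)
   = 10.72 × 1.8354 / 0.0689 = 285.5659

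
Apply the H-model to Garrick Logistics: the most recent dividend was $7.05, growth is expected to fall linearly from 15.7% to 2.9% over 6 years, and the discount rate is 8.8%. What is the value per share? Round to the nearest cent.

$168.84

H-model: P₀ = D₀[(1+g_L) + H(g_S−g_L)]/(r−g_L), with H = 6/2 = 3.
P₀ = 7.05 × [(1+0.029) + 3×(0.157−0.029)] / (0.088−0.029)
   = 7.05 × 1.4130 / 0.059 = 168.8415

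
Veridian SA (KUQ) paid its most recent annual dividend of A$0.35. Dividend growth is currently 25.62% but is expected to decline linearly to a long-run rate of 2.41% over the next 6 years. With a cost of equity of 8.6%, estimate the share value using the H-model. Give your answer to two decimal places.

H-model: P₀ = D₀[(1+g_L) + H(g_S−g_L)]/(r−g_L), with H = 6/2 = 3.
P₀ = 0.35 × [(1+0.0241) + 3×(0.2562−0.0241)] / (0.086−0.0241)
   = 0.35 × 1.7204 / 0.0619 = 9.7276

A$9.73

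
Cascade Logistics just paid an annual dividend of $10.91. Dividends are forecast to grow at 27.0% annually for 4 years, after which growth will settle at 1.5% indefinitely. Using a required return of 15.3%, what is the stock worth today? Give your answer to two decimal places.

Two-stage DDM. Project D₁…D_4 at 0.27, terminal growth 0.015, discount at r = 0.153.
D_1 = 13.8557
D_2 = 17.5967
D_3 = 22.3479
D_4 = 28.3818
Terminal value at t=4: TV = D_5/(r−g) = 28.8075/(0.153−0.015) = 208.7501
P₀ = 13.8557/(1+0.153)^1 + 17.5967/(1+0.153)^2 + 22.3479/(1+0.153)^3 + 28.3818/(1+0.153)^4 + 208.7501/(1+0.153)^4 = 174.0086

$174.01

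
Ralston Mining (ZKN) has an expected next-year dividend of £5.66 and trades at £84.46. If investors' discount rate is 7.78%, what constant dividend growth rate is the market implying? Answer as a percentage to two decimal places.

1.08%

From P₀ = D₁/(r − g), the implied growth is g = r − D₁/P₀.
g = 0.0778 − 5.66/84.46 = 0.0778 − 0.06701 = 0.01079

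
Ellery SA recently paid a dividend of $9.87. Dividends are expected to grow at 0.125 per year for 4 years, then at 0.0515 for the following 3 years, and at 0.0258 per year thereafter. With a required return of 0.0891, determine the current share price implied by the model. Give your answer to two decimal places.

Three-stage DDM. Project D₁…D_7; terminal Gordon value at t=7 with g = 0.0258; discount at r = 0.0891.
D_1 = 11.1037
D_2 = 12.4917
D_3 = 14.0532
D_4 = 15.8098
D_5 = 16.6240
D_6 = 17.4802
D_7 = 18.3804
TV_7 = 18.8546/(0.0891−0.0258) = 297.8613
P₀ = Σ Dₜ/(1+r)ᵗ + TV_7/(1+r)^7 = 238.1645

$238.16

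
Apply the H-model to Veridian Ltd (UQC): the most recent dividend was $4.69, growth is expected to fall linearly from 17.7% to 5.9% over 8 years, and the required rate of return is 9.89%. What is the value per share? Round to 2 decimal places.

H-model: P₀ = D₀[(1+g_L) + H(g_S−g_L)]/(r−g_L), with H = 8/2 = 4.
P₀ = 4.69 × [(1+0.059) + 4×(0.177−0.059)] / (0.0989−0.059)
   = 4.69 × 1.5310 / 0.0399 = 179.9596

$179.96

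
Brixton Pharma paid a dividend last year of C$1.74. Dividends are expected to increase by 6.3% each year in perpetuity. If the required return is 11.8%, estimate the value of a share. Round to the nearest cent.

C$33.63

Gordon growth model: P₀ = D₁/(r − g). D₁ = 1.74 × (1 + 0.063) = 1.8496.
P₀ = 1.8496 / (0.118 − 0.063) = 1.8496 / 0.055 = 33.6295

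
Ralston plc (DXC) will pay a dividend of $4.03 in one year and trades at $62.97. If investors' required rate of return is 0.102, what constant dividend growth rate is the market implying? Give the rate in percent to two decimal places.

3.80%

From P₀ = D₁/(r − g), the implied growth is g = r − D₁/P₀.
g = 0.102 − 4.03/62.97 = 0.102 − 0.06400 = 0.03800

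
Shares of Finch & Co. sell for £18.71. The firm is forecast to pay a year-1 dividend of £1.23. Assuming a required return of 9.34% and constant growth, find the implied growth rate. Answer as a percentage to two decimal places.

2.77%

From P₀ = D₁/(r − g), the implied growth is g = r − D₁/P₀.
g = 0.0934 − 1.23/18.71 = 0.0934 − 0.06574 = 0.02766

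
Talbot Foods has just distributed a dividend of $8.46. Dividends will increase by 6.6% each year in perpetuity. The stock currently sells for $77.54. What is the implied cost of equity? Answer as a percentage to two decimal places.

Rearranging the constant-growth DDM: r = D₁/P₀ + g.
D₁ = 8.46 × (1 + 0.066) = 9.0184.
r = 9.0184 / 77.54 + 0.066 = 0.11631 + 0.066 = 0.18231

18.23%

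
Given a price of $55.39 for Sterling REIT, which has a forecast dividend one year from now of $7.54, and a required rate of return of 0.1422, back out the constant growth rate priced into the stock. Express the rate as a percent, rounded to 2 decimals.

From P₀ = D₁/(r − g), the implied growth is g = r − D₁/P₀.
g = 0.1422 − 7.54/55.39 = 0.1422 − 0.13613 = 0.00607

0.61%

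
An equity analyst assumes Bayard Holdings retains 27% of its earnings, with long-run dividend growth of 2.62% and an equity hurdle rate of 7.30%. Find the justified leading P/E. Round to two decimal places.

15.60

Payout ratio b = 1 − 0.27 = 0.73.
Justified leading P/E = b/(r−g) = 0.73/(0.073−0.0262) = 15.5983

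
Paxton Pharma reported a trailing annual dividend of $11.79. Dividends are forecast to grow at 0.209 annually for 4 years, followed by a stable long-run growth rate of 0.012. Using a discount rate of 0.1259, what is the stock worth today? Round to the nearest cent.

Two-stage DDM. Project D₁…D_4 at 0.209, terminal growth 0.012, discount at r = 0.1259.
D_1 = 14.2541
D_2 = 17.2332
D_3 = 20.8350
D_4 = 25.1895
Terminal value at t=4: TV = D_5/(r−g) = 25.4917/(0.1259−0.012) = 223.8081
P₀ = 14.2541/(1+0.1259)^1 + 17.2332/(1+0.1259)^2 + 20.8350/(1+0.1259)^3 + 25.1895/(1+0.1259)^4 + 223.8081/(1+0.1259)^4 = 195.8043

$195.80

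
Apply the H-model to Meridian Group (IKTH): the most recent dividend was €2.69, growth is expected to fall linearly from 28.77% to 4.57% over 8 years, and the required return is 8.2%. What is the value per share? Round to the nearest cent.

€149.22

H-model: P₀ = D₀[(1+g_L) + H(g_S−g_L)]/(r−g_L), with H = 8/2 = 4.
P₀ = 2.69 × [(1+0.0457) + 4×(0.2877−0.0457)] / (0.082−0.0457)
   = 2.69 × 2.0137 / 0.0363 = 149.2246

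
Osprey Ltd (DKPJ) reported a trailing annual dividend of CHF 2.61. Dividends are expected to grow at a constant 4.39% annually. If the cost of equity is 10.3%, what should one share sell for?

Gordon growth model: P₀ = D₁/(r − g). D₁ = 2.61 × (1 + 0.0439) = 2.7246.
P₀ = 2.7246 / (0.103 − 0.0439) = 2.7246 / 0.0591 = 46.1012

CHF 46.10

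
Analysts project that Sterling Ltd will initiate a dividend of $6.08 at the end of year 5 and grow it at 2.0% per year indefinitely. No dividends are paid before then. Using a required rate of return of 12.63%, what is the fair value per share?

Deferred-dividend DDM. At t=4 the remaining stream is a growing perpetuity with first payment D_5 = 6.08.
V_4 = D_5/(r−g) = 6.08/(0.1263−0.02) = 57.1966
P₀ = V_4/(1+r)^4 = 57.1966/(1+0.1263)^4 = 35.5430

$35.54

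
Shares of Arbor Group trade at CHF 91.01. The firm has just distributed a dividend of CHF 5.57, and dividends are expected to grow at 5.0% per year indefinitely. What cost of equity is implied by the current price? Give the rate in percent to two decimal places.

Rearranging the constant-growth DDM: r = D₁/P₀ + g.
D₁ = 5.57 × (1 + 0.05) = 5.8485.
r = 5.8485 / 91.01 + 0.05 = 0.06426 + 0.05 = 0.11426

11.43%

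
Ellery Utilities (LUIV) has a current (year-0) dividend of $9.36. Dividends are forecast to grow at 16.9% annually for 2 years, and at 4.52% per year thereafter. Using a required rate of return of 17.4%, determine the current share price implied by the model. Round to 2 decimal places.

Two-stage DDM. Project D₁…D_2 at 0.169, terminal growth 0.0452, discount at r = 0.174.
D_1 = 10.9418
D_2 = 12.7910
Terminal value at t=2: TV = D_3/(r−g) = 13.3692/(0.174−0.0452) = 103.7979
P₀ = 10.9418/(1+0.174)^1 + 12.7910/(1+0.174)^2 + 103.7979/(1+0.174)^2 = 93.9105

$93.91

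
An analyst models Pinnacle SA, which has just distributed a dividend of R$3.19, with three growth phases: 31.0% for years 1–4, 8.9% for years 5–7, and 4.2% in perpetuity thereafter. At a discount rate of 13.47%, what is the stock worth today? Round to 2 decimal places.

R$90.49

Three-stage DDM. Project D₁…D_7; terminal Gordon value at t=7 with g = 0.042; discount at r = 0.1347.
D_1 = 4.1789
D_2 = 5.4744
D_3 = 7.1714
D_4 = 9.3945
D_5 = 10.2307
D_6 = 11.1412
D_7 = 12.1328
TV_7 = 12.6423/(0.1347−0.042) = 136.3790
P₀ = Σ Dₜ/(1+r)ᵗ + TV_7/(1+r)^7 = 90.4874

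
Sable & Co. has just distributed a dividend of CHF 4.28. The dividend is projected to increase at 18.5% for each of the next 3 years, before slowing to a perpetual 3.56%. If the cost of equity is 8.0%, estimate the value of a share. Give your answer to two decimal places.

Two-stage DDM. Project D₁…D_3 at 0.185, terminal growth 0.0356, discount at r = 0.08.
D_1 = 5.0718
D_2 = 6.0101
D_3 = 7.1219
Terminal value at t=3: TV = D_4/(r−g) = 7.3755/(0.08−0.0356) = 166.1146
P₀ = 5.0718/(1+0.08)^1 + 6.0101/(1+0.08)^2 + 7.1219/(1+0.08)^3 + 166.1146/(1+0.08)^3 = 147.3696

CHF 147.37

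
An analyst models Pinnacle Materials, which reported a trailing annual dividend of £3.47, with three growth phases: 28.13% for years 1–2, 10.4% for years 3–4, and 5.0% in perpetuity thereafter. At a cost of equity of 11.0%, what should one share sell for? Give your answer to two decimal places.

£97.84

Three-stage DDM. Project D₁…D_4; terminal Gordon value at t=4 with g = 0.05; discount at r = 0.11.
D_1 = 4.4461
D_2 = 5.6968
D_3 = 6.2893
D_4 = 6.9434
TV_4 = 7.2905/(0.11−0.05) = 121.5087
P₀ = Σ Dₜ/(1+r)ᵗ + TV_4/(1+r)^4 = 97.8432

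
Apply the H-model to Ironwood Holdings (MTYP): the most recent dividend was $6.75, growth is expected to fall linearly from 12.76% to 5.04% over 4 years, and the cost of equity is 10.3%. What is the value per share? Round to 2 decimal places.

H-model: P₀ = D₀[(1+g_L) + H(g_S−g_L)]/(r−g_L), with H = 4/2 = 2.
P₀ = 6.75 × [(1+0.0504) + 2×(0.1276−0.0504)] / (0.103−0.0504)
   = 6.75 × 1.2048 / 0.0526 = 154.6084

$154.61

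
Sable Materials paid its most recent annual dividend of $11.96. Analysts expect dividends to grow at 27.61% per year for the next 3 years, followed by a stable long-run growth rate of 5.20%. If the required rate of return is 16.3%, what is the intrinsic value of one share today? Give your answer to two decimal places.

Two-stage DDM. Project D₁…D_3 at 0.2761, terminal growth 0.052, discount at r = 0.163.
D_1 = 15.2622
D_2 = 19.4760
D_3 = 24.8534
Terminal value at t=3: TV = D_4/(r−g) = 26.1457/(0.163−0.052) = 235.5473
P₀ = 15.2622/(1+0.163)^1 + 19.4760/(1+0.163)^2 + 24.8534/(1+0.163)^3 + 235.5473/(1+0.163)^3 = 193.0624

$193.06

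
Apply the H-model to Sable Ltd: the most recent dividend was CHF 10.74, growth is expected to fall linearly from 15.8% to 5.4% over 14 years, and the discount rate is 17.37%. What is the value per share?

CHF 159.89

H-model: P₀ = D₀[(1+g_L) + H(g_S−g_L)]/(r−g_L), with H = 14/2 = 7.
P₀ = 10.74 × [(1+0.054) + 7×(0.158−0.054)] / (0.1737−0.054)
   = 10.74 × 1.7820 / 0.1197 = 159.8887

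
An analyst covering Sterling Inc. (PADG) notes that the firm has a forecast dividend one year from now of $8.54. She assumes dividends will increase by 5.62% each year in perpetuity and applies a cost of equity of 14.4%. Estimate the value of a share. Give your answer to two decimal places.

$97.27

Gordon growth model: P₀ = D₁/(r − g), with D₁ = 8.54 given directly.
P₀ = 8.5400 / (0.144 − 0.0562) = 8.5400 / 0.0878 = 97.2665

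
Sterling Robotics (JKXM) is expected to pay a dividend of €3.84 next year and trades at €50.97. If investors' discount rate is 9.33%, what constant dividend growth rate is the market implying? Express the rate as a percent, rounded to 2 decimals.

From P₀ = D₁/(r − g), the implied growth is g = r − D₁/P₀.
g = 0.0933 − 3.84/50.97 = 0.0933 − 0.07534 = 0.01796

1.80%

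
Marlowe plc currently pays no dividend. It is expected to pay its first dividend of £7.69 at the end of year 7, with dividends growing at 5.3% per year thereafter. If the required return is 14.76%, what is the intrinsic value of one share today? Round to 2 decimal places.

£35.59

Deferred-dividend DDM. At t=6 the remaining stream is a growing perpetuity with first payment D_7 = 7.69.
V_6 = D_7/(r−g) = 7.69/(0.1476−0.053) = 81.2896
P₀ = V_6/(1+r)^6 = 81.2896/(1+0.1476)^6 = 35.5870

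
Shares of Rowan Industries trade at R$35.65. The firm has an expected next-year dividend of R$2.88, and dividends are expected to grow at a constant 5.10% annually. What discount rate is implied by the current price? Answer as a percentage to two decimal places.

13.18%

Rearranging the constant-growth DDM: r = D₁/P₀ + g.
r = 2.8800 / 35.65 + 0.051 = 0.08079 + 0.051 = 0.13179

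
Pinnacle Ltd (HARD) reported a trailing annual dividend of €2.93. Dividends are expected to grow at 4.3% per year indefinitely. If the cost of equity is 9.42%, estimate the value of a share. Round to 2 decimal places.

€59.69

Gordon growth model: P₀ = D₁/(r − g). D₁ = 2.93 × (1 + 0.043) = 3.0560.
P₀ = 3.0560 / (0.0942 − 0.043) = 3.0560 / 0.0512 = 59.6873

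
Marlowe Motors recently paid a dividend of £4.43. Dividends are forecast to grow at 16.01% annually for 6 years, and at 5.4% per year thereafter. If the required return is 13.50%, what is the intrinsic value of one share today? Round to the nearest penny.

£94.44

Two-stage DDM. Project D₁…D_6 at 0.1601, terminal growth 0.054, discount at r = 0.135.
D_1 = 5.1392
D_2 = 5.9620
D_3 = 6.9166
D_4 = 8.0239
D_5 = 9.3085
D_6 = 10.7988
Terminal value at t=6: TV = D_7/(r−g) = 11.3820/(0.135−0.054) = 140.5180
P₀ = 5.1392/(1+0.135)^1 + 5.9620/(1+0.135)^2 + 6.9166/(1+0.135)^3 + 8.0239/(1+0.135)^4 + 9.3085/(1+0.135)^5 + 10.7988/(1+0.135)^6 + 140.5180/(1+0.135)^6 = 94.4438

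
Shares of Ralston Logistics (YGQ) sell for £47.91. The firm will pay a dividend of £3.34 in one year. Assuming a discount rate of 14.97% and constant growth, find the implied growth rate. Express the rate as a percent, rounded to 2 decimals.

From P₀ = D₁/(r − g), the implied growth is g = r − D₁/P₀.
g = 0.1497 − 3.34/47.91 = 0.1497 − 0.06971 = 0.07999

8.00%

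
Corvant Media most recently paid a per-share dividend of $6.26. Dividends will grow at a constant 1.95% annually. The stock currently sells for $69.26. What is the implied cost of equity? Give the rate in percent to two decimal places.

Rearranging the constant-growth DDM: r = D₁/P₀ + g.
D₁ = 6.26 × (1 + 0.0195) = 6.3821.
r = 6.3821 / 69.26 + 0.0195 = 0.09215 + 0.0195 = 0.11165

11.16%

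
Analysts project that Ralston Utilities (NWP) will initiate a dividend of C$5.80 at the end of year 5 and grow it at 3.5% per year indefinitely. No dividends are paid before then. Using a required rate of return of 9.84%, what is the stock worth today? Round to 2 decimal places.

C$62.85

Deferred-dividend DDM. At t=4 the remaining stream is a growing perpetuity with first payment D_5 = 5.80.
V_4 = D_5/(r−g) = 5.80/(0.0984−0.035) = 91.4826
P₀ = V_4/(1+r)^4 = 91.4826/(1+0.0984)^4 = 62.8487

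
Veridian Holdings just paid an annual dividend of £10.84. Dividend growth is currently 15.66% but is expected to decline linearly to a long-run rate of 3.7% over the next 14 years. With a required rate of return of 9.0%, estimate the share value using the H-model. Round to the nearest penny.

H-model: P₀ = D₀[(1+g_L) + H(g_S−g_L)]/(r−g_L), with H = 14/2 = 7.
P₀ = 10.84 × [(1+0.037) + 7×(0.1566−0.037)] / (0.09−0.037)
   = 10.84 × 1.8742 / 0.053 = 383.3269

£383.33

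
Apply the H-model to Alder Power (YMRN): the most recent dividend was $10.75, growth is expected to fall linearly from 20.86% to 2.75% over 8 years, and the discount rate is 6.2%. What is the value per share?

$545.88

H-model: P₀ = D₀[(1+g_L) + H(g_S−g_L)]/(r−g_L), with H = 8/2 = 4.
P₀ = 10.75 × [(1+0.0275) + 4×(0.2086−0.0275)] / (0.062−0.0275)
   = 10.75 × 1.7519 / 0.0345 = 545.8819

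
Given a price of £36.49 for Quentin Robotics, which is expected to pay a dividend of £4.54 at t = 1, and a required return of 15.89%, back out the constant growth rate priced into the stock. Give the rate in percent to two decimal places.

From P₀ = D₁/(r − g), the implied growth is g = r − D₁/P₀.
g = 0.1589 − 4.54/36.49 = 0.1589 − 0.12442 = 0.03448

3.45%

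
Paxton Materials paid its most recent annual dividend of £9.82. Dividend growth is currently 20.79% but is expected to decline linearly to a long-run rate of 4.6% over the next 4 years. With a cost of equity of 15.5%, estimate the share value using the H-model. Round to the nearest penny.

£123.41

H-model: P₀ = D₀[(1+g_L) + H(g_S−g_L)]/(r−g_L), with H = 4/2 = 2.
P₀ = 9.82 × [(1+0.046) + 2×(0.2079−0.046)] / (0.155−0.046)
   = 9.82 × 1.3698 / 0.109 = 123.4077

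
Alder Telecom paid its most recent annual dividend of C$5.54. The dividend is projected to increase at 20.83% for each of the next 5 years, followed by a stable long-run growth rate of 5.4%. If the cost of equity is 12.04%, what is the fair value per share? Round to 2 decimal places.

C$163.23

Two-stage DDM. Project D₁…D_5 at 0.2083, terminal growth 0.054, discount at r = 0.1204.
D_1 = 6.6940
D_2 = 8.0883
D_3 = 9.7731
D_4 = 11.8089
D_5 = 14.2687
Terminal value at t=5: TV = D_6/(r−g) = 15.0392/(0.1204−0.054) = 226.4937
P₀ = 6.6940/(1+0.1204)^1 + 8.0883/(1+0.1204)^2 + 9.7731/(1+0.1204)^3 + 11.8089/(1+0.1204)^4 + 14.2687/(1+0.1204)^5 + 226.4937/(1+0.1204)^5 = 163.2323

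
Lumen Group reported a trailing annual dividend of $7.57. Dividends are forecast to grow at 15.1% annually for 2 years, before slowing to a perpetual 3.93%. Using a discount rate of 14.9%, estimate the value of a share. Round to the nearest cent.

Two-stage DDM. Project D₁…D_2 at 0.151, terminal growth 0.0393, discount at r = 0.149.
D_1 = 8.7131
D_2 = 10.0287
Terminal value at t=2: TV = D_3/(r−g) = 10.4229/(0.149−0.0393) = 95.0125
P₀ = 8.7131/(1+0.149)^1 + 10.0287/(1+0.149)^2 + 95.0125/(1+0.149)^2 = 87.1478

$87.15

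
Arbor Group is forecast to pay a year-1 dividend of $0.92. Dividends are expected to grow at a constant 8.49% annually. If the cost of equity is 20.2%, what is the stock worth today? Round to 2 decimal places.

Gordon growth model: P₀ = D₁/(r − g), with D₁ = 0.92 given directly.
P₀ = 0.9200 / (0.202 − 0.0849) = 0.9200 / 0.1171 = 7.8565

$7.86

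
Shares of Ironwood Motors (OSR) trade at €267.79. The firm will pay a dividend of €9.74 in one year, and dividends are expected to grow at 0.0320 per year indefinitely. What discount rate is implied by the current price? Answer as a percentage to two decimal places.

Rearranging the constant-growth DDM: r = D₁/P₀ + g.
r = 9.7400 / 267.79 + 0.032 = 0.03637 + 0.032 = 0.06837

6.84%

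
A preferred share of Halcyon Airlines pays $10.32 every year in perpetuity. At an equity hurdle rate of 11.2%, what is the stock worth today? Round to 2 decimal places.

$92.14

Zero-growth DDM (perpetuity): P₀ = D/r = 10.32 / 0.112 = 92.1429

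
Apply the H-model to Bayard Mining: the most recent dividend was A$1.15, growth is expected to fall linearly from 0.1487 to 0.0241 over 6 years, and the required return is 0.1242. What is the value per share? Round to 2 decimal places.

A$16.06

H-model: P₀ = D₀[(1+g_L) + H(g_S−g_L)]/(r−g_L), with H = 6/2 = 3.
P₀ = 1.15 × [(1+0.0241) + 3×(0.1487−0.0241)] / (0.1242−0.0241)
   = 1.15 × 1.3979 / 0.1001 = 16.0598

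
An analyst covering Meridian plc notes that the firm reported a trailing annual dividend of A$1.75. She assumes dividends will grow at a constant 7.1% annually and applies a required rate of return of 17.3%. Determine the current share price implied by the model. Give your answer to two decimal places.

Gordon growth model: P₀ = D₁/(r − g). D₁ = 1.75 × (1 + 0.071) = 1.8742.
P₀ = 1.8742 / (0.173 − 0.071) = 1.8742 / 0.102 = 18.3750

A$18.37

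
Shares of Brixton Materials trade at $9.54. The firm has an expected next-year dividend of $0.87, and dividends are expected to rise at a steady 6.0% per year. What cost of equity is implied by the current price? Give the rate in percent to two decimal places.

15.12%

Rearranging the constant-growth DDM: r = D₁/P₀ + g.
r = 0.8700 / 9.54 + 0.06 = 0.09119 + 0.06 = 0.15119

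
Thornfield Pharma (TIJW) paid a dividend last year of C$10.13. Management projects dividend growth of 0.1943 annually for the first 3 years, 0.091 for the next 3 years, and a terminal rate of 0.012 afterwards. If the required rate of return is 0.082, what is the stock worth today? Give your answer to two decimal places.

C$280.60

Three-stage DDM. Project D₁…D_6; terminal Gordon value at t=6 with g = 0.012; discount at r = 0.082.
D_1 = 12.0983
D_2 = 14.4490
D_3 = 17.2564
D_4 = 18.8267
D_5 = 20.5399
D_6 = 22.4091
TV_6 = 22.6780/(0.082−0.012) = 323.9712
P₀ = Σ Dₜ/(1+r)ᵗ + TV_6/(1+r)^6 = 280.6014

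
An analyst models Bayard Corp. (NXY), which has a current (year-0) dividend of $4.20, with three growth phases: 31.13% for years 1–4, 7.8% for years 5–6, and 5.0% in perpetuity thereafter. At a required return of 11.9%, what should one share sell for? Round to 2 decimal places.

Three-stage DDM. Project D₁…D_6; terminal Gordon value at t=6 with g = 0.05; discount at r = 0.119.
D_1 = 5.5075
D_2 = 7.2219
D_3 = 9.4701
D_4 = 12.4182
D_5 = 13.3868
D_6 = 14.4310
TV_6 = 15.1525/(0.119−0.05) = 219.6015
P₀ = Σ Dₜ/(1+r)ᵗ + TV_6/(1+r)^6 = 152.2036

$152.20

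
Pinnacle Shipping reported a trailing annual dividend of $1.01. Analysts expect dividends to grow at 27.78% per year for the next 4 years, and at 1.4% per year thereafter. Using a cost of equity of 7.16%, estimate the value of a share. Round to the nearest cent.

Two-stage DDM. Project D₁…D_4 at 0.2778, terminal growth 0.014, discount at r = 0.0716.
D_1 = 1.2906
D_2 = 1.6491
D_3 = 2.1072
D_4 = 2.6926
Terminal value at t=4: TV = D_5/(r−g) = 2.7303/(0.0716−0.014) = 47.4011
P₀ = 1.2906/(1+0.0716)^1 + 1.6491/(1+0.0716)^2 + 2.1072/(1+0.0716)^3 + 2.6926/(1+0.0716)^4 + 47.4011/(1+0.0716)^4 = 42.3414

$42.34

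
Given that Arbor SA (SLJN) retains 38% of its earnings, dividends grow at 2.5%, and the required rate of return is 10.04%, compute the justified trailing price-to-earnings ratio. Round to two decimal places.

8.43

Payout ratio b = 1 − 0.38 = 0.62.
Justified trailing P/E = b(1+g)/(r−g) = 0.62×(1+0.025)/(0.1004−0.025) = 8.4284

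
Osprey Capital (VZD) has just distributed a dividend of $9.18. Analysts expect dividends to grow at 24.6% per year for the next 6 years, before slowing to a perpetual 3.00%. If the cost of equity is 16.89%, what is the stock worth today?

$169.16

Two-stage DDM. Project D₁…D_6 at 0.246, terminal growth 0.03, discount at r = 0.1689.
D_1 = 11.4383
D_2 = 14.2521
D_3 = 17.7581
D_4 = 22.1266
D_5 = 27.5698
D_6 = 34.3519
Terminal value at t=6: TV = D_7/(r−g) = 35.3825/(0.1689−0.03) = 254.7334
P₀ = 11.4383/(1+0.1689)^1 + 14.2521/(1+0.1689)^2 + 17.7581/(1+0.1689)^3 + 22.1266/(1+0.1689)^4 + 27.5698/(1+0.1689)^5 + 34.3519/(1+0.1689)^6 + 254.7334/(1+0.1689)^6 = 169.1564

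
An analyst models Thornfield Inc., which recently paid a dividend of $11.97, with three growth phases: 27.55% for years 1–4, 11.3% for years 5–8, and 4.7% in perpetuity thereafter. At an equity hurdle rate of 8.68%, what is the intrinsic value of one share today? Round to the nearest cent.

$826.19

Three-stage DDM. Project D₁…D_8; terminal Gordon value at t=8 with g = 0.047; discount at r = 0.0868.
D_1 = 15.2677
D_2 = 19.4740
D_3 = 24.8391
D_4 = 31.6822
D_5 = 35.2623
D_6 = 39.2470
D_7 = 43.6819
D_8 = 48.6180
TV_8 = 50.9030/(0.0868−0.047) = 1278.9697
P₀ = Σ Dₜ/(1+r)ᵗ + TV_8/(1+r)^8 = 826.1927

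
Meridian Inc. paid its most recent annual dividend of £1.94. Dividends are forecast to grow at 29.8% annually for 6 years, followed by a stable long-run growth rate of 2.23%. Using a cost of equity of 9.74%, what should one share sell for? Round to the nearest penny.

Two-stage DDM. Project D₁…D_6 at 0.298, terminal growth 0.0223, discount at r = 0.0974.
D_1 = 2.5181
D_2 = 3.2685
D_3 = 4.2425
D_4 = 5.5068
D_5 = 7.1478
D_6 = 9.2779
Terminal value at t=6: TV = D_7/(r−g) = 9.4848/(0.0974−0.0223) = 126.2956
P₀ = 2.5181/(1+0.0974)^1 + 3.2685/(1+0.0974)^2 + 4.2425/(1+0.0974)^3 + 5.5068/(1+0.0974)^4 + 7.1478/(1+0.0974)^5 + 9.2779/(1+0.0974)^6 + 126.2956/(1+0.0974)^6 = 94.1290

£94.13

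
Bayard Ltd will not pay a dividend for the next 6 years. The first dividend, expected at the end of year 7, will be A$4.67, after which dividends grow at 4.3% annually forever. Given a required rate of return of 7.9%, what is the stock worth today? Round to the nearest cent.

Deferred-dividend DDM. At t=6 the remaining stream is a growing perpetuity with first payment D_7 = 4.67.
V_6 = D_7/(r−g) = 4.67/(0.079−0.043) = 129.7222
P₀ = V_6/(1+r)^6 = 129.7222/(1+0.079)^6 = 82.2026

A$82.20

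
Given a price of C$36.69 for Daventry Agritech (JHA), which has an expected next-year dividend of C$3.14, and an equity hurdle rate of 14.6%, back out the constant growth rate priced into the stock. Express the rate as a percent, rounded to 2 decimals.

From P₀ = D₁/(r − g), the implied growth is g = r − D₁/P₀.
g = 0.146 − 3.14/36.69 = 0.146 − 0.08558 = 0.06042

6.04%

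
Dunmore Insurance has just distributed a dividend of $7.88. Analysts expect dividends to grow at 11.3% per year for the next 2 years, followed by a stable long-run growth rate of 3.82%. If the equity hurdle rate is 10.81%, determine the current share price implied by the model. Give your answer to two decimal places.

$133.94

Two-stage DDM. Project D₁…D_2 at 0.113, terminal growth 0.0382, discount at r = 0.1081.
D_1 = 8.7704
D_2 = 9.7615
Terminal value at t=2: TV = D_3/(r−g) = 10.1344/(0.1081−0.0382) = 144.9841
P₀ = 8.7704/(1+0.1081)^1 + 9.7615/(1+0.1081)^2 + 144.9841/(1+0.1081)^2 = 133.9409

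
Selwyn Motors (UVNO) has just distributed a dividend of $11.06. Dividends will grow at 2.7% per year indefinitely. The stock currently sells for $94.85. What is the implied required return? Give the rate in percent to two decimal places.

14.68%

Rearranging the constant-growth DDM: r = D₁/P₀ + g.
D₁ = 11.06 × (1 + 0.027) = 11.3586.
r = 11.3586 / 94.85 + 0.027 = 0.11975 + 0.027 = 0.14675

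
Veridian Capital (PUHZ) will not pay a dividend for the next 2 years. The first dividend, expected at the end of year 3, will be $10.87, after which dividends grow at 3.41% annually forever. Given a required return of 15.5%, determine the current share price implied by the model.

$67.40

Deferred-dividend DDM. At t=2 the remaining stream is a growing perpetuity with first payment D_3 = 10.87.
V_2 = D_3/(r−g) = 10.87/(0.155−0.0341) = 89.9090
P₀ = V_2/(1+r)^2 = 89.9090/(1+0.155)^2 = 67.3968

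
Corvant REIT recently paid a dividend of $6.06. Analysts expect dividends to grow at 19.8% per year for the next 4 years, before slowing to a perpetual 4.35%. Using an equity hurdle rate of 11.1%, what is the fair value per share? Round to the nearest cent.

Two-stage DDM. Project D₁…D_4 at 0.198, terminal growth 0.0435, discount at r = 0.111.
D_1 = 7.2599
D_2 = 8.6973
D_3 = 10.4194
D_4 = 12.4825
Terminal value at t=4: TV = D_5/(r−g) = 13.0254/(0.111−0.0435) = 192.9695
P₀ = 7.2599/(1+0.111)^1 + 8.6973/(1+0.111)^2 + 10.4194/(1+0.111)^3 + 12.4825/(1+0.111)^4 + 192.9695/(1+0.111)^4 = 156.0298

$156.03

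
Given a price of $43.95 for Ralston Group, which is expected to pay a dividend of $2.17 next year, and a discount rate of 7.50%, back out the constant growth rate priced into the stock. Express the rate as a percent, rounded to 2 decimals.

2.56%

From P₀ = D₁/(r − g), the implied growth is g = r − D₁/P₀.
g = 0.075 − 2.17/43.95 = 0.075 − 0.04937 = 0.02563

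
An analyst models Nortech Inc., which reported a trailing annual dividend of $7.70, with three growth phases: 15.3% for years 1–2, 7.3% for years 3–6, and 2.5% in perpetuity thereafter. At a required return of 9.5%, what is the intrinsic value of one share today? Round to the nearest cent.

Three-stage DDM. Project D₁…D_6; terminal Gordon value at t=6 with g = 0.025; discount at r = 0.095.
D_1 = 8.8781
D_2 = 10.2364
D_3 = 10.9837
D_4 = 11.7855
D_5 = 12.6459
D_6 = 13.5690
TV_6 = 13.9082/(0.095−0.025) = 198.6891
P₀ = Σ Dₜ/(1+r)ᵗ + TV_6/(1+r)^6 = 164.3761

$164.38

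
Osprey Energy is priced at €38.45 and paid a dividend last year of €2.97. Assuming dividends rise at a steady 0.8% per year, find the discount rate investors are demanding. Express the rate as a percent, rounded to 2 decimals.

Rearranging the constant-growth DDM: r = D₁/P₀ + g.
D₁ = 2.97 × (1 + 0.008) = 2.9938.
r = 2.9938 / 38.45 + 0.008 = 0.07786 + 0.008 = 0.08586

8.59%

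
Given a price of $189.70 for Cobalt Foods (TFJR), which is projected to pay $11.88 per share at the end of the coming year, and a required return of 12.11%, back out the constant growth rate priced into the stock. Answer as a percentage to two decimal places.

5.85%

From P₀ = D₁/(r − g), the implied growth is g = r − D₁/P₀.
g = 0.1211 − 11.88/189.70 = 0.1211 − 0.06263 = 0.05847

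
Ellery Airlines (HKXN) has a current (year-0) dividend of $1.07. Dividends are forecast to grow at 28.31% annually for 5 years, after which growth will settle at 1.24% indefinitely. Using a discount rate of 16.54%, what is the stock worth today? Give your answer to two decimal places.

$18.66

Two-stage DDM. Project D₁…D_5 at 0.2831, terminal growth 0.0124, discount at r = 0.1654.
D_1 = 1.3729
D_2 = 1.7616
D_3 = 2.2603
D_4 = 2.9002
D_5 = 3.7212
Terminal value at t=5: TV = D_6/(r−g) = 3.7674/(0.1654−0.0124) = 24.6233
P₀ = 1.3729/(1+0.1654)^1 + 1.7616/(1+0.1654)^2 + 2.2603/(1+0.1654)^3 + 2.9002/(1+0.1654)^4 + 3.7212/(1+0.1654)^5 + 24.6233/(1+0.1654)^5 = 18.6609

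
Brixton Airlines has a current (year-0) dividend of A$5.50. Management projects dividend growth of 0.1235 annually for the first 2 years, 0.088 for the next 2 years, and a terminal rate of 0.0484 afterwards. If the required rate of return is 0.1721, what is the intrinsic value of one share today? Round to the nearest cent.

Three-stage DDM. Project D₁…D_4; terminal Gordon value at t=4 with g = 0.0484; discount at r = 0.1721.
D_1 = 6.1792
D_2 = 6.9424
D_3 = 7.5533
D_4 = 8.2180
TV_4 = 8.6158/(0.1721−0.0484) = 69.6505
P₀ = Σ Dₜ/(1+r)ᵗ + TV_4/(1+r)^4 = 56.2736

A$56.27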